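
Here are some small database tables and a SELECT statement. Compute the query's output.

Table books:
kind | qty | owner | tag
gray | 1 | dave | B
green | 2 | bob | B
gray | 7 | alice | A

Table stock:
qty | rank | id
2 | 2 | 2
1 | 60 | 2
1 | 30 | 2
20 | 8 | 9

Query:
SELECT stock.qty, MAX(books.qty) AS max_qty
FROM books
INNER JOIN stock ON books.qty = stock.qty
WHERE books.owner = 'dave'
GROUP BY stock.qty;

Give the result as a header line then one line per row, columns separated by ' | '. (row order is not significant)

After JOIN stock (3 rows):
books.kind | books.qty | books.owner | books.tag | stock.qty | stock.rank | stock.id
gray | 1 | dave | B | 1 | 60 | 2
gray | 1 | dave | B | 1 | 30 | 2
green | 2 | bob | B | 2 | 2 | 2
After WHERE (2 rows):
books.kind | books.qty | books.owner | books.tag | stock.qty | stock.rank | stock.id
gray | 1 | dave | B | 1 | 60 | 2
gray | 1 | dave | B | 1 | 30 | 2
After GROUP BY (1 rows):
stock.qty | max_qty
1 | 1

== RESULT ==
stock.qty | max_qty
1 | 1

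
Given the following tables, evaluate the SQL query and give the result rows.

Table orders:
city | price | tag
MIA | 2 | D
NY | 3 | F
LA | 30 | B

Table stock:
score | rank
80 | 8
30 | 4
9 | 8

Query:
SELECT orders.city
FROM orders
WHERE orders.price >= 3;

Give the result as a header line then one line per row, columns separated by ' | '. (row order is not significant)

== RESULT ==
orders.city
NY
LA

Derivation:
After WHERE (2 rows):
orders.city | orders.price | orders.tag
NY | 3 | F
LA | 30 | B
After SELECT (2 rows):
orders.city
NY
LA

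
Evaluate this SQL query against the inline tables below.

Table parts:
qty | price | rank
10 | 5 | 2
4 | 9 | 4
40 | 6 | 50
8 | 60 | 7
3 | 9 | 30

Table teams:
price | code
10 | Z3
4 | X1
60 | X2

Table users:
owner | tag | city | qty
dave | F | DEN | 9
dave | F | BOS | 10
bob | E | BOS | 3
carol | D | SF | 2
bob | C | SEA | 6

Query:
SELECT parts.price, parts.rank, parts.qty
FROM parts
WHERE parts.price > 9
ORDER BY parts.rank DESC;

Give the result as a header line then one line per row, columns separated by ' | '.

== RESULT ==
parts.price | parts.rank | parts.qty
60 | 7 | 8

Derivation:
After WHERE (1 rows):
parts.qty | parts.price | parts.rank
8 | 60 | 7
After SELECT (1 rows):
parts.price | parts.rank | parts.qty
60 | 7 | 8
After ORDER BY (1 rows):
parts.price | parts.rank | parts.qty
60 | 7 | 8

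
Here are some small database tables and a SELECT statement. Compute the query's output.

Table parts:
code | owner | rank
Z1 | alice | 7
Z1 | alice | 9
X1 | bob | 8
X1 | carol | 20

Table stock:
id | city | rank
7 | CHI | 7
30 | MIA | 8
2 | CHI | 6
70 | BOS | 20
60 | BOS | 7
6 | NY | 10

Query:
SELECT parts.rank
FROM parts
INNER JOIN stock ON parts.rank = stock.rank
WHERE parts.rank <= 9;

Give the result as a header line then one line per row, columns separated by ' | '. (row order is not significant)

== RESULT ==
parts.rank
7
7
8

Derivation:
After JOIN stock (4 rows):
parts.code | parts.owner | parts.rank | stock.id | stock.city | stock.rank
Z1 | alice | 7 | 7 | CHI | 7
Z1 | alice | 7 | 60 | BOS | 7
X1 | bob | 8 | 30 | MIA | 8
X1 | carol | 20 | 70 | BOS | 20
After WHERE (3 rows):
parts.code | parts.owner | parts.rank | stock.id | stock.city | stock.rank
Z1 | alice | 7 | 7 | CHI | 7
Z1 | alice | 7 | 60 | BOS | 7
X1 | bob | 8 | 30 | MIA | 8
After SELECT (3 rows):
parts.rank
7
7
8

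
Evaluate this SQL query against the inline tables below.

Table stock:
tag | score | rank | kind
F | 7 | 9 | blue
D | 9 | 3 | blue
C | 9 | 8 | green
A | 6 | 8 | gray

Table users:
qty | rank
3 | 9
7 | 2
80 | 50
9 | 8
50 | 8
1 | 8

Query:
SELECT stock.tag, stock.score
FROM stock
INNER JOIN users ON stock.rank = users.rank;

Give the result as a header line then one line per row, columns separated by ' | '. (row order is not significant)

After JOIN users (7 rows):
stock.tag | stock.score | stock.rank | stock.kind | users.qty | users.rank
F | 7 | 9 | blue | 3 | 9
C | 9 | 8 | green | 9 | 8
C | 9 | 8 | green | 50 | 8
C | 9 | 8 | green | 1 | 8
A | 6 | 8 | gray | 9 | 8
A | 6 | 8 | gray | 50 | 8
A | 6 | 8 | gray | 1 | 8
After SELECT (7 rows):
stock.tag | stock.score
F | 7
C | 9
C | 9
C | 9
A | 6
A | 6
A | 6

== RESULT ==
stock.tag | stock.score
F | 7
C | 9
C | 9
C | 9
A | 6
A | 6
A | 6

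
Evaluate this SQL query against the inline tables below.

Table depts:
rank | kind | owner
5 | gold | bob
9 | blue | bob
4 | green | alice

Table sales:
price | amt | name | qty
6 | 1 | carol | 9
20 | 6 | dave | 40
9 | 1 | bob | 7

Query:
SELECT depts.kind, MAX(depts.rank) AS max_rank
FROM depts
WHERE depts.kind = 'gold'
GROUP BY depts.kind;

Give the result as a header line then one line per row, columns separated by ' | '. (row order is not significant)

== RESULT ==
depts.kind | max_rank
gold | 5

Derivation:
After WHERE (1 rows):
depts.rank | depts.kind | depts.owner
5 | gold | bob
After GROUP BY (1 rows):
depts.kind | max_rank
gold | 5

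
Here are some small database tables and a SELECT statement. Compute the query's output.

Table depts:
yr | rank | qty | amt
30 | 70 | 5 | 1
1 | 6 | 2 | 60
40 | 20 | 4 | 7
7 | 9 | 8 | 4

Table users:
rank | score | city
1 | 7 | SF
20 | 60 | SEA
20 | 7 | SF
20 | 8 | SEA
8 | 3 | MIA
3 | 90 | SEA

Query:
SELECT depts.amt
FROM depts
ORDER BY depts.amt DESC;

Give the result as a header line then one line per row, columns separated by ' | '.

After SELECT (4 rows):
depts.amt
1
60
7
4
After ORDER BY (4 rows):
depts.amt
60
7
4
1

== RESULT ==
depts.amt
60
7
4
1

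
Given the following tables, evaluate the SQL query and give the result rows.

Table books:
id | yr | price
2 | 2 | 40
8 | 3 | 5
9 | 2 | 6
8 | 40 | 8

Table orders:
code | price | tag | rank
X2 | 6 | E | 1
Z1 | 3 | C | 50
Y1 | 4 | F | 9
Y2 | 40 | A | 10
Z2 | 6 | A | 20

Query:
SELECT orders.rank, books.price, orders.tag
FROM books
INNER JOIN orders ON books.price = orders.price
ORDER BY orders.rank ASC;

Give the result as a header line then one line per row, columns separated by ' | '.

After JOIN orders (3 rows):
books.id | books.yr | books.price | orders.code | orders.price | orders.tag | orders.rank
2 | 2 | 40 | Y2 | 40 | A | 10
9 | 2 | 6 | X2 | 6 | E | 1
9 | 2 | 6 | Z2 | 6 | A | 20
After SELECT (3 rows):
orders.rank | books.price | orders.tag
10 | 40 | A
1 | 6 | E
20 | 6 | A
After ORDER BY (3 rows):
orders.rank | books.price | orders.tag
1 | 6 | E
10 | 40 | A
20 | 6 | A

== RESULT ==
orders.rank | books.price | orders.tag
1 | 6 | E
10 | 40 | A
20 | 6 | A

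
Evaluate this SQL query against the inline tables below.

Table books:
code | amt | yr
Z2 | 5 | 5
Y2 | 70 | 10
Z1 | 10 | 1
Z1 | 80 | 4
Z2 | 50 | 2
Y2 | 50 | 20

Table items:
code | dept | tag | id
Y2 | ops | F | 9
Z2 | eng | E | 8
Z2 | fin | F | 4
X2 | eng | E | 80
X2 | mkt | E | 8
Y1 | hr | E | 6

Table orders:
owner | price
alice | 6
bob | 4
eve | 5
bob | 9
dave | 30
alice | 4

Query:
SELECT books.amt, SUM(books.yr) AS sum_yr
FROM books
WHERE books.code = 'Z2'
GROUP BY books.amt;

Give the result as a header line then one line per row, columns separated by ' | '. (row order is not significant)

After WHERE (2 rows):
books.code | books.amt | books.yr
Z2 | 5 | 5
Z2 | 50 | 2
After GROUP BY (2 rows):
books.amt | sum_yr
5 | 5
50 | 2

== RESULT ==
books.amt | sum_yr
5 | 5
50 | 2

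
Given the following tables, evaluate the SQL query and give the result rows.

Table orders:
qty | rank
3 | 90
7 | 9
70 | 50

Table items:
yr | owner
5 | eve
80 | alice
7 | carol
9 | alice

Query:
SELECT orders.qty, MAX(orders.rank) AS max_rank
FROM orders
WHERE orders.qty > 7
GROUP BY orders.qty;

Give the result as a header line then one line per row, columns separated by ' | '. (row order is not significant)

== RESULT ==
orders.qty | max_rank
70 | 50

Derivation:
After WHERE (1 rows):
orders.qty | orders.rank
70 | 50
After GROUP BY (1 rows):
orders.qty | max_rank
70 | 50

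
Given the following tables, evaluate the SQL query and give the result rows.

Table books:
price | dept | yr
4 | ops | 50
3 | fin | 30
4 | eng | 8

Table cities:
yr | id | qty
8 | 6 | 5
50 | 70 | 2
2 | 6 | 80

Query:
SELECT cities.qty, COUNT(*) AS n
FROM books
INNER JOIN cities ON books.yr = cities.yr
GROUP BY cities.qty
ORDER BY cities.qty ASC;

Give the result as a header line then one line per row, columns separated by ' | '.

== RESULT ==
cities.qty | n
2 | 1
5 | 1

Derivation:
After JOIN cities (2 rows):
books.price | books.dept | books.yr | cities.yr | cities.id | cities.qty
4 | ops | 50 | 50 | 70 | 2
4 | eng | 8 | 8 | 6 | 5
After GROUP BY (2 rows):
cities.qty | n
2 | 1
5 | 1
After ORDER BY (2 rows):
cities.qty | n
2 | 1
5 | 1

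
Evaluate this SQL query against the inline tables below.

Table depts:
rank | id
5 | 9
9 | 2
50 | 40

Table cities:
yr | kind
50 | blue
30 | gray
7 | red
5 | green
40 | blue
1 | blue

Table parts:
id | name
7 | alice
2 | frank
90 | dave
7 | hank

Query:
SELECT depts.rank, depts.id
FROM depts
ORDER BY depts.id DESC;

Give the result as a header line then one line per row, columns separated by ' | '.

After SELECT (3 rows):
depts.rank | depts.id
5 | 9
9 | 2
50 | 40
After ORDER BY (3 rows):
depts.rank | depts.id
50 | 40
5 | 9
9 | 2

== RESULT ==
depts.rank | depts.id
50 | 40
5 | 9
9 | 2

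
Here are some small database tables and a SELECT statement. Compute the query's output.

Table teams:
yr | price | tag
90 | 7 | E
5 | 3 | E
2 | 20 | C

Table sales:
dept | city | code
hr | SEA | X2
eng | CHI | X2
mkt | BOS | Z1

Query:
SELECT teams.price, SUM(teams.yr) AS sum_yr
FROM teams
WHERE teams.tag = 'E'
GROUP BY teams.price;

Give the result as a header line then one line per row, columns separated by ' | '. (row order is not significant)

After WHERE (2 rows):
teams.yr | teams.price | teams.tag
90 | 7 | E
5 | 3 | E
After GROUP BY (2 rows):
teams.price | sum_yr
7 | 90
3 | 5

== RESULT ==
teams.price | sum_yr
7 | 90
3 | 5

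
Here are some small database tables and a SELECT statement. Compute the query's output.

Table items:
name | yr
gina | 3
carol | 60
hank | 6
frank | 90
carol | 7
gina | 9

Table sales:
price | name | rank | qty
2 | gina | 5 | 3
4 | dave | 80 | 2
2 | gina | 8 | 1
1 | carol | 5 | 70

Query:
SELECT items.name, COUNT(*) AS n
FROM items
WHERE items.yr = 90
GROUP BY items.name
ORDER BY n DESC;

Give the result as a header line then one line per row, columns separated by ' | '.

After WHERE (1 rows):
items.name | items.yr
frank | 90
After GROUP BY (1 rows):
items.name | n
frank | 1
After ORDER BY (1 rows):
items.name | n
frank | 1

== RESULT ==
items.name | n
frank | 1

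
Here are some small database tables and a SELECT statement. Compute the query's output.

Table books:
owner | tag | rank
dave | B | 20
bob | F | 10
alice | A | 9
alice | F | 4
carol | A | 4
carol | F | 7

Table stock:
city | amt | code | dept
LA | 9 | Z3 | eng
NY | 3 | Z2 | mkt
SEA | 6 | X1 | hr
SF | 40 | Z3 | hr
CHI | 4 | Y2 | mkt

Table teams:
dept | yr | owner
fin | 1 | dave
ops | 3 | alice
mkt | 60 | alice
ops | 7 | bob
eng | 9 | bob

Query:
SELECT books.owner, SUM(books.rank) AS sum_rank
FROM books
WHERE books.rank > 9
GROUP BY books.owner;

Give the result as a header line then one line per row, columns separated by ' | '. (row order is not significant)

After WHERE (2 rows):
books.owner | books.tag | books.rank
dave | B | 20
bob | F | 10
After GROUP BY (2 rows):
books.owner | sum_rank
dave | 20
bob | 10

== RESULT ==
books.owner | sum_rank
dave | 20
bob | 10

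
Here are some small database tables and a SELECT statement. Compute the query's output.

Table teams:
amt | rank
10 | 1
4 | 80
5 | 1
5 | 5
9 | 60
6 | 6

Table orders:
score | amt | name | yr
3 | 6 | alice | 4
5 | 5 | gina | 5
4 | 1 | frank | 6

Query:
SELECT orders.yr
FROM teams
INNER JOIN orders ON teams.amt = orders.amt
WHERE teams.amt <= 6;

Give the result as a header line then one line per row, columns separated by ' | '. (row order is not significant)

== RESULT ==
orders.yr
5
5
4

Derivation:
After JOIN orders (3 rows):
teams.amt | teams.rank | orders.score | orders.amt | orders.name | orders.yr
5 | 1 | 5 | 5 | gina | 5
5 | 5 | 5 | 5 | gina | 5
6 | 6 | 3 | 6 | alice | 4
After WHERE (3 rows):
teams.amt | teams.rank | orders.score | orders.amt | orders.name | orders.yr
5 | 1 | 5 | 5 | gina | 5
5 | 5 | 5 | 5 | gina | 5
6 | 6 | 3 | 6 | alice | 4
After SELECT (3 rows):
orders.yr
5
5
4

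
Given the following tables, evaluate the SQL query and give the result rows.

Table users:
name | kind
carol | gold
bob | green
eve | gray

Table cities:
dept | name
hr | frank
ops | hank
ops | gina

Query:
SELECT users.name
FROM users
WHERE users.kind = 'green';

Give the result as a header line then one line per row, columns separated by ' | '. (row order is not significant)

== RESULT ==
users.name
bob

Derivation:
After WHERE (1 rows):
users.name | users.kind
bob | green
After SELECT (1 rows):
users.name
bob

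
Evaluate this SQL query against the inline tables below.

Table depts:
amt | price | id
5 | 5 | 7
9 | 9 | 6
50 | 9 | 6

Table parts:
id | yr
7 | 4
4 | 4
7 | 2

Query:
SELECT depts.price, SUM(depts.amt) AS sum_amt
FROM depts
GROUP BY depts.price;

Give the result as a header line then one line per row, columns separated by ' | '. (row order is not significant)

After GROUP BY (2 rows):
depts.price | sum_amt
5 | 5
9 | 59

== RESULT ==
depts.price | sum_amt
5 | 5
9 | 59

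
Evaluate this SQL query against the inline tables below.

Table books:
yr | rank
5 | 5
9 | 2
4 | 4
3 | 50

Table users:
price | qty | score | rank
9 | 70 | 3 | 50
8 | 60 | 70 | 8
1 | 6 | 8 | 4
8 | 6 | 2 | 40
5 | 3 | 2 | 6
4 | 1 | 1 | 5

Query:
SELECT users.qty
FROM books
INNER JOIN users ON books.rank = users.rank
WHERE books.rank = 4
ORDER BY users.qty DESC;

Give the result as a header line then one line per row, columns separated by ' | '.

== RESULT ==
users.qty
6

Derivation:
After JOIN users (3 rows):
books.yr | books.rank | users.price | users.qty | users.score | users.rank
5 | 5 | 4 | 1 | 1 | 5
4 | 4 | 1 | 6 | 8 | 4
3 | 50 | 9 | 70 | 3 | 50
After WHERE (1 rows):
books.yr | books.rank | users.price | users.qty | users.score | users.rank
4 | 4 | 1 | 6 | 8 | 4
After SELECT (1 rows):
users.qty
6
After ORDER BY (1 rows):
users.qty
6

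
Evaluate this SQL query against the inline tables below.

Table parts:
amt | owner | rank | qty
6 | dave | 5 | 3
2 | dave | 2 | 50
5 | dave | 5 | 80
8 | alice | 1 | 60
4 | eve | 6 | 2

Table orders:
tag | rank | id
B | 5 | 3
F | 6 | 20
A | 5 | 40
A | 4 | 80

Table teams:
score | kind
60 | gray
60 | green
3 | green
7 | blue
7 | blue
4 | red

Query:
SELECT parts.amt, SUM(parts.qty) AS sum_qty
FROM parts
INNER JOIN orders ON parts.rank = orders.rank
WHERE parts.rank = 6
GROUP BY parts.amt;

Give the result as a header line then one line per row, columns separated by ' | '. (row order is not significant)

== RESULT ==
parts.amt | sum_qty
4 | 2

Derivation:
After JOIN orders (5 rows):
parts.amt | parts.owner | parts.rank | parts.qty | orders.tag | orders.rank | orders.id
6 | dave | 5 | 3 | B | 5 | 3
6 | dave | 5 | 3 | A | 5 | 40
5 | dave | 5 | 80 | B | 5 | 3
5 | dave | 5 | 80 | A | 5 | 40
4 | eve | 6 | 2 | F | 6 | 20
After WHERE (1 rows):
parts.amt | parts.owner | parts.rank | parts.qty | orders.tag | orders.rank | orders.id
4 | eve | 6 | 2 | F | 6 | 20
After GROUP BY (1 rows):
parts.amt | sum_qty
4 | 2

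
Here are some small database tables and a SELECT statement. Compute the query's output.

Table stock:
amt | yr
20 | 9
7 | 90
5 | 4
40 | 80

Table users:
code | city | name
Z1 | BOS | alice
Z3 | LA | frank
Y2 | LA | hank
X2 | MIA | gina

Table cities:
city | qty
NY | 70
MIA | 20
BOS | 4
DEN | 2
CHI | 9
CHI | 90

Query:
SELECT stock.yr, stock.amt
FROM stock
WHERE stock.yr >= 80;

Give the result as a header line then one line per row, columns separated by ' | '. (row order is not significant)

== RESULT ==
stock.yr | stock.amt
90 | 7
80 | 40

Derivation:
After WHERE (2 rows):
stock.amt | stock.yr
7 | 90
40 | 80
After SELECT (2 rows):
stock.yr | stock.amt
90 | 7
80 | 40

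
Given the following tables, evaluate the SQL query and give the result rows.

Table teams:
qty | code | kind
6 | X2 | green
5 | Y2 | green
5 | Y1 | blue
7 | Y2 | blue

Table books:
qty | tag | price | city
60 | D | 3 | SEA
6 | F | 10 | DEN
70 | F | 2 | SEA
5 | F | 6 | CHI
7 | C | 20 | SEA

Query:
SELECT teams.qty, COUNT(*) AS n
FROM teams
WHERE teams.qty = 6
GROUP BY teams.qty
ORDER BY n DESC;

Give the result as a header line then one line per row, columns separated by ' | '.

== RESULT ==
teams.qty | n
6 | 1

Derivation:
After WHERE (1 rows):
teams.qty | teams.code | teams.kind
6 | X2 | green
After GROUP BY (1 rows):
teams.qty | n
6 | 1
After ORDER BY (1 rows):
teams.qty | n
6 | 1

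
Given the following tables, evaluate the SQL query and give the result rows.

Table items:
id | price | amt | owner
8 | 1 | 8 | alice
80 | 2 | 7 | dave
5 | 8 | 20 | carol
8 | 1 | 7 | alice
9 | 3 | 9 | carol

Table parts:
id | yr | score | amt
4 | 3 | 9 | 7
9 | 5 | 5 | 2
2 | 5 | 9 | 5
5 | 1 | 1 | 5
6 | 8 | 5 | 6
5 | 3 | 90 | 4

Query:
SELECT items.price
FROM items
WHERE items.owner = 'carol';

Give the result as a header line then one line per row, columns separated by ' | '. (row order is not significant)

== RESULT ==
items.price
8
3

Derivation:
After WHERE (2 rows):
items.id | items.price | items.amt | items.owner
5 | 8 | 20 | carol
9 | 3 | 9 | carol
After SELECT (2 rows):
items.price
8
3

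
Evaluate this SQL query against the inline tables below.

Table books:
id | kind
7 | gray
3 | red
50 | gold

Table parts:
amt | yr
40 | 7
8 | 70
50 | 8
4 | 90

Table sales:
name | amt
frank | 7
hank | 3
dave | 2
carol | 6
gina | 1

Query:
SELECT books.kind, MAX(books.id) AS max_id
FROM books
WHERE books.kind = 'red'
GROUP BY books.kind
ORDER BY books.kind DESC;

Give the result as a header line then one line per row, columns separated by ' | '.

== RESULT ==
books.kind | max_id
red | 3

Derivation:
After WHERE (1 rows):
books.id | books.kind
3 | red
After GROUP BY (1 rows):
books.kind | max_id
red | 3
After ORDER BY (1 rows):
books.kind | max_id
red | 3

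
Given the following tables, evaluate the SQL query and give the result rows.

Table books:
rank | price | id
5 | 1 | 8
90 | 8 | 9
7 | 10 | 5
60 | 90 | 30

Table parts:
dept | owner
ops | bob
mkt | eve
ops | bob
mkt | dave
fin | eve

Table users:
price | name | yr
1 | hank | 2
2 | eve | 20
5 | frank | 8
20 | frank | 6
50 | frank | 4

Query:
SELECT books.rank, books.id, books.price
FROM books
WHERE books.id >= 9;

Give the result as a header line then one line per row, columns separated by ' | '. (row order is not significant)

== RESULT ==
books.rank | books.id | books.price
90 | 9 | 8
60 | 30 | 90

Derivation:
After WHERE (2 rows):
books.rank | books.price | books.id
90 | 8 | 9
60 | 90 | 30
After SELECT (2 rows):
books.rank | books.id | books.price
90 | 9 | 8
60 | 30 | 90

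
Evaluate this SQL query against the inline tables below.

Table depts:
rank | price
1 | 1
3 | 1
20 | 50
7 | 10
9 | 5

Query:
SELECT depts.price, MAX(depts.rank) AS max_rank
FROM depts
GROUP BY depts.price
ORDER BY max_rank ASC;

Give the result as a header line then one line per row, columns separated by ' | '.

== RESULT ==
depts.price | max_rank
1 | 3
10 | 7
5 | 9
50 | 20

Derivation:
After GROUP BY (4 rows):
depts.price | max_rank
1 | 3
50 | 20
10 | 7
5 | 9
After ORDER BY (4 rows):
depts.price | max_rank
1 | 3
10 | 7
5 | 9
50 | 20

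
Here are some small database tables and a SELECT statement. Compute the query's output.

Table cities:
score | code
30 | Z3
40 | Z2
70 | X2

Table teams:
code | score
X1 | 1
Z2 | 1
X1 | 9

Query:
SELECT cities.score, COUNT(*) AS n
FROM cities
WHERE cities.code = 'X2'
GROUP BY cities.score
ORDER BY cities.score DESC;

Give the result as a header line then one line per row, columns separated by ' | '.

After WHERE (1 rows):
cities.score | cities.code
70 | X2
After GROUP BY (1 rows):
cities.score | n
70 | 1
After ORDER BY (1 rows):
cities.score | n
70 | 1

== RESULT ==
cities.score | n
70 | 1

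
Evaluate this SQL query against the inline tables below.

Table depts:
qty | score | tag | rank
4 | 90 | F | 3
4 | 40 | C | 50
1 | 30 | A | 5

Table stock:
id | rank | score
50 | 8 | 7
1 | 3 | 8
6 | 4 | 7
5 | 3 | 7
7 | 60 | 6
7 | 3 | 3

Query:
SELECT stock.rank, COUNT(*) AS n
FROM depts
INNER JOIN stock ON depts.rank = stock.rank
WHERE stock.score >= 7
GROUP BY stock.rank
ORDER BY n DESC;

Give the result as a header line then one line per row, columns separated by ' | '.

After JOIN stock (3 rows):
depts.qty | depts.score | depts.tag | depts.rank | stock.id | stock.rank | stock.score
4 | 90 | F | 3 | 1 | 3 | 8
4 | 90 | F | 3 | 5 | 3 | 7
4 | 90 | F | 3 | 7 | 3 | 3
After WHERE (2 rows):
depts.qty | depts.score | depts.tag | depts.rank | stock.id | stock.rank | stock.score
4 | 90 | F | 3 | 1 | 3 | 8
4 | 90 | F | 3 | 5 | 3 | 7
After GROUP BY (1 rows):
stock.rank | n
3 | 2
After ORDER BY (1 rows):
stock.rank | n
3 | 2

== RESULT ==
stock.rank | n
3 | 2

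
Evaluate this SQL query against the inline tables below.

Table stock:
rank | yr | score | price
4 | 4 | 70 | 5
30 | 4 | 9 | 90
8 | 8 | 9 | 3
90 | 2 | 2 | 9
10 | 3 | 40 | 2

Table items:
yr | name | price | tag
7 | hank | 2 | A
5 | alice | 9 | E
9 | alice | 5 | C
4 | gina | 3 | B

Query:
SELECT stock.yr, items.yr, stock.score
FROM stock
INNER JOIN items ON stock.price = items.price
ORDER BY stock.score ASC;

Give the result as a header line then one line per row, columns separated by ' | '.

== RESULT ==
stock.yr | items.yr | stock.score
2 | 5 | 2
8 | 4 | 9
3 | 7 | 40
4 | 9 | 70

Derivation:
After JOIN items (4 rows):
stock.rank | stock.yr | stock.score | stock.price | items.yr | items.name | items.price | items.tag
4 | 4 | 70 | 5 | 9 | alice | 5 | C
8 | 8 | 9 | 3 | 4 | gina | 3 | B
90 | 2 | 2 | 9 | 5 | alice | 9 | E
10 | 3 | 40 | 2 | 7 | hank | 2 | A
After SELECT (4 rows):
stock.yr | items.yr | stock.score
4 | 9 | 70
8 | 4 | 9
2 | 5 | 2
3 | 7 | 40
After ORDER BY (4 rows):
stock.yr | items.yr | stock.score
2 | 5 | 2
8 | 4 | 9
3 | 7 | 40
4 | 9 | 70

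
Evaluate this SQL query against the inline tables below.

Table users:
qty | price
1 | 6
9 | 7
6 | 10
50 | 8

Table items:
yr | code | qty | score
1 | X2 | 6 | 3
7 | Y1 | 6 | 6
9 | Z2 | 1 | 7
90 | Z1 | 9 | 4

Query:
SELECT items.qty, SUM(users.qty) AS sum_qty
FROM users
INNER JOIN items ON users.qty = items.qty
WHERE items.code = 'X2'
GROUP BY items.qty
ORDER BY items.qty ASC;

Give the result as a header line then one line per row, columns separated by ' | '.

== RESULT ==
items.qty | sum_qty
6 | 6

Derivation:
After JOIN items (4 rows):
users.qty | users.price | items.yr | items.code | items.qty | items.score
1 | 6 | 9 | Z2 | 1 | 7
9 | 7 | 90 | Z1 | 9 | 4
6 | 10 | 1 | X2 | 6 | 3
6 | 10 | 7 | Y1 | 6 | 6
After WHERE (1 rows):
users.qty | users.price | items.yr | items.code | items.qty | items.score
6 | 10 | 1 | X2 | 6 | 3
After GROUP BY (1 rows):
items.qty | sum_qty
6 | 6
After ORDER BY (1 rows):
items.qty | sum_qty
6 | 6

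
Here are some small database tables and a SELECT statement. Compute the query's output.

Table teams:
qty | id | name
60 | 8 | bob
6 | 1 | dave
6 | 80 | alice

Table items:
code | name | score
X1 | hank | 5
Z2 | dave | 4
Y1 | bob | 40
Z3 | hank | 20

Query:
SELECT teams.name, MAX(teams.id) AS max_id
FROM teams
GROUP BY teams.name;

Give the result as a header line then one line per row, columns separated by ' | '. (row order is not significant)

After GROUP BY (3 rows):
teams.name | max_id
bob | 8
dave | 1
alice | 80

== RESULT ==
teams.name | max_id
bob | 8
dave | 1
alice | 80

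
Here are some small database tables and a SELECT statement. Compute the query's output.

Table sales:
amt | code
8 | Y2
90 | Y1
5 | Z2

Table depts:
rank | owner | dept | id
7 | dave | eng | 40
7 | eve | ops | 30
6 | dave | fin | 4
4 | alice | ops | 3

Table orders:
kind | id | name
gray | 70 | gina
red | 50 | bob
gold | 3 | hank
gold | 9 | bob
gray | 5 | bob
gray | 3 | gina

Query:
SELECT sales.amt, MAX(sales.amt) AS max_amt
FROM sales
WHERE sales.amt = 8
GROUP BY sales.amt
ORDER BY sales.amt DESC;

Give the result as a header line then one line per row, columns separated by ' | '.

After WHERE (1 rows):
sales.amt | sales.code
8 | Y2
After GROUP BY (1 rows):
sales.amt | max_amt
8 | 8
After ORDER BY (1 rows):
sales.amt | max_amt
8 | 8

== RESULT ==
sales.amt | max_amt
8 | 8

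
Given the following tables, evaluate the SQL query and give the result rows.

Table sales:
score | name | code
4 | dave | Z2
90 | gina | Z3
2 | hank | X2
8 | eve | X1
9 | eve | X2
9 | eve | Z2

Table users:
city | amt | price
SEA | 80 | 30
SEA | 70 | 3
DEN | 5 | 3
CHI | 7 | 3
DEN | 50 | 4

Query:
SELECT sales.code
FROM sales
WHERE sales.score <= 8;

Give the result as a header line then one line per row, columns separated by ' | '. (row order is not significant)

After WHERE (3 rows):
sales.score | sales.name | sales.code
4 | dave | Z2
2 | hank | X2
8 | eve | X1
After SELECT (3 rows):
sales.code
Z2
X2
X1

== RESULT ==
sales.code
Z2
X2
X1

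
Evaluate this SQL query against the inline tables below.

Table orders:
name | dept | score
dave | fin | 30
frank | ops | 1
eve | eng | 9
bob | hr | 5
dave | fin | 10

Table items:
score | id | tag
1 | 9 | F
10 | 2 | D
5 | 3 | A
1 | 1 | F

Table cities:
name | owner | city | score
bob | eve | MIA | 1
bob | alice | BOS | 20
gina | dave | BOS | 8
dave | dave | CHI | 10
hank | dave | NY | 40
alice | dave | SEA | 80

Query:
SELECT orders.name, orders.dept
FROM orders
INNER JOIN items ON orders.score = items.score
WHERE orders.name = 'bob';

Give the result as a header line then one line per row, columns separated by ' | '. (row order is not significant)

After JOIN items (4 rows):
orders.name | orders.dept | orders.score | items.score | items.id | items.tag
frank | ops | 1 | 1 | 9 | F
frank | ops | 1 | 1 | 1 | F
bob | hr | 5 | 5 | 3 | A
dave | fin | 10 | 10 | 2 | D
After WHERE (1 rows):
orders.name | orders.dept | orders.score | items.score | items.id | items.tag
bob | hr | 5 | 5 | 3 | A
After SELECT (1 rows):
orders.name | orders.dept
bob | hr

== RESULT ==
orders.name | orders.dept
bob | hr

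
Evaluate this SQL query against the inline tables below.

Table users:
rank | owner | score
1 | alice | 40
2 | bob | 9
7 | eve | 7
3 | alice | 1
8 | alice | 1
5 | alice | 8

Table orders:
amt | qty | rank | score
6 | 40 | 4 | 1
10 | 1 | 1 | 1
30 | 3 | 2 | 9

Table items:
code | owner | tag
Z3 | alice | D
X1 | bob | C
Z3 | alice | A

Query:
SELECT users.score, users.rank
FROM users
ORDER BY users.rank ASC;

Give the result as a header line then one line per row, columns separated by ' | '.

After SELECT (6 rows):
users.score | users.rank
40 | 1
9 | 2
7 | 7
1 | 3
1 | 8
8 | 5
After ORDER BY (6 rows):
users.score | users.rank
40 | 1
9 | 2
1 | 3
8 | 5
7 | 7
1 | 8

== RESULT ==
users.score | users.rank
40 | 1
9 | 2
1 | 3
8 | 5
7 | 7
1 | 8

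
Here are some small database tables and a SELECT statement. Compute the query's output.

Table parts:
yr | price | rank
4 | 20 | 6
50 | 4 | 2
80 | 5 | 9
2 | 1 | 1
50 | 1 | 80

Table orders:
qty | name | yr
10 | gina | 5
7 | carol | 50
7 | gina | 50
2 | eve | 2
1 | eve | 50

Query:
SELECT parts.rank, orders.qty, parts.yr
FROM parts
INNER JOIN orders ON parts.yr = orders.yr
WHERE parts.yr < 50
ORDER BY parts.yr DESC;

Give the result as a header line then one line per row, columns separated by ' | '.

After JOIN orders (7 rows):
parts.yr | parts.price | parts.rank | orders.qty | orders.name | orders.yr
50 | 4 | 2 | 7 | carol | 50
50 | 4 | 2 | 7 | gina | 50
50 | 4 | 2 | 1 | eve | 50
2 | 1 | 1 | 2 | eve | 2
50 | 1 | 80 | 7 | carol | 50
50 | 1 | 80 | 7 | gina | 50
50 | 1 | 80 | 1 | eve | 50
After WHERE (1 rows):
parts.yr | parts.price | parts.rank | orders.qty | orders.name | orders.yr
2 | 1 | 1 | 2 | eve | 2
After SELECT (1 rows):
parts.rank | orders.qty | parts.yr
1 | 2 | 2
After ORDER BY (1 rows):
parts.rank | orders.qty | parts.yr
1 | 2 | 2

== RESULT ==
parts.rank | orders.qty | parts.yr
1 | 2 | 2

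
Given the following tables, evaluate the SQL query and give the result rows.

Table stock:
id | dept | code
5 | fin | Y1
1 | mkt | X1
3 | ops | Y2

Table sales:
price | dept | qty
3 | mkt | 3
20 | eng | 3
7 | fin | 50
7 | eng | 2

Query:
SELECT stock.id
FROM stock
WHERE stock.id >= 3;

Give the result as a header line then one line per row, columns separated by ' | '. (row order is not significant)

After WHERE (2 rows):
stock.id | stock.dept | stock.code
5 | fin | Y1
3 | ops | Y2
After SELECT (2 rows):
stock.id
5
3

== RESULT ==
stock.id
5
3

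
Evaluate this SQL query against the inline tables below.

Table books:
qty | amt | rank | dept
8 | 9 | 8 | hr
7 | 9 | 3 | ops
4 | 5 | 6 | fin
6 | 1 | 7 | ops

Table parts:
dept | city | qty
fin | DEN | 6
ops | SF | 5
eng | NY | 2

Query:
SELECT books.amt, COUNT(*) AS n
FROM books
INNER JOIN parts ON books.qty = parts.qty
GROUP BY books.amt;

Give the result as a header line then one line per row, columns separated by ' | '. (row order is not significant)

== RESULT ==
books.amt | n
1 | 1

Derivation:
After JOIN parts (1 rows):
books.qty | books.amt | books.rank | books.dept | parts.dept | parts.city | parts.qty
6 | 1 | 7 | ops | fin | DEN | 6
After GROUP BY (1 rows):
books.amt | n
1 | 1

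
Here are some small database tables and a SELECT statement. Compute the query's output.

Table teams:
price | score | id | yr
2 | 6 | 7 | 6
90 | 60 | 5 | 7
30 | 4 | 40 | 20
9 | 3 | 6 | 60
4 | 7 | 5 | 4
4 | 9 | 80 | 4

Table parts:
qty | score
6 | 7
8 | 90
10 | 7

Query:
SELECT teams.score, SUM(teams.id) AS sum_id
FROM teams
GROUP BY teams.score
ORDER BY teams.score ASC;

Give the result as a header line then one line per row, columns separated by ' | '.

After GROUP BY (6 rows):
teams.score | sum_id
6 | 7
60 | 5
4 | 40
3 | 6
7 | 5
9 | 80
After ORDER BY (6 rows):
teams.score | sum_id
3 | 6
4 | 40
6 | 7
7 | 5
9 | 80
60 | 5

== RESULT ==
teams.score | sum_id
3 | 6
4 | 40
6 | 7
7 | 5
9 | 80
60 | 5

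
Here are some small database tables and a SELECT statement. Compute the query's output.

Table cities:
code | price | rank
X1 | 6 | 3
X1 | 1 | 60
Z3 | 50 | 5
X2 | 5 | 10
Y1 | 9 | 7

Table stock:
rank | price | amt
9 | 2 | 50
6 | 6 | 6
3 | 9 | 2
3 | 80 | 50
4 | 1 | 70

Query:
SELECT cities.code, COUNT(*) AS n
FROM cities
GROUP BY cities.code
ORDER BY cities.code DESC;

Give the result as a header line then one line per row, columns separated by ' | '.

== RESULT ==
cities.code | n
Z3 | 1
Y1 | 1
X2 | 1
X1 | 2

Derivation:
After GROUP BY (4 rows):
cities.code | n
X1 | 2
Z3 | 1
X2 | 1
Y1 | 1
After ORDER BY (4 rows):
cities.code | n
Z3 | 1
Y1 | 1
X2 | 1
X1 | 2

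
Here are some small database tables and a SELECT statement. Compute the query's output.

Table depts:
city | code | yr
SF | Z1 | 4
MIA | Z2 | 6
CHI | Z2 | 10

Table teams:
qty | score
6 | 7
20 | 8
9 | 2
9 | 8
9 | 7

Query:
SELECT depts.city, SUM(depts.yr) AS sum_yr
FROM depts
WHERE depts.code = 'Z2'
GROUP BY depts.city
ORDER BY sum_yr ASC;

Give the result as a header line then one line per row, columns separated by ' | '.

== RESULT ==
depts.city | sum_yr
MIA | 6
CHI | 10

Derivation:
After WHERE (2 rows):
depts.city | depts.code | depts.yr
MIA | Z2 | 6
CHI | Z2 | 10
After GROUP BY (2 rows):
depts.city | sum_yr
MIA | 6
CHI | 10
After ORDER BY (2 rows):
depts.city | sum_yr
MIA | 6
CHI | 10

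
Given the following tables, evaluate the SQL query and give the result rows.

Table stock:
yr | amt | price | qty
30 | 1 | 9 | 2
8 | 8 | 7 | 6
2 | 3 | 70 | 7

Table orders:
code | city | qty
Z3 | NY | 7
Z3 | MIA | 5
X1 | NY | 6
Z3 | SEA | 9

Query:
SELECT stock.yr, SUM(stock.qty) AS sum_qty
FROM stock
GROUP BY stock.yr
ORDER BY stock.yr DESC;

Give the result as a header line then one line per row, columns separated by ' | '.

After GROUP BY (3 rows):
stock.yr | sum_qty
30 | 2
8 | 6
2 | 7
After ORDER BY (3 rows):
stock.yr | sum_qty
30 | 2
8 | 6
2 | 7

== RESULT ==
stock.yr | sum_qty
30 | 2
8 | 6
2 | 7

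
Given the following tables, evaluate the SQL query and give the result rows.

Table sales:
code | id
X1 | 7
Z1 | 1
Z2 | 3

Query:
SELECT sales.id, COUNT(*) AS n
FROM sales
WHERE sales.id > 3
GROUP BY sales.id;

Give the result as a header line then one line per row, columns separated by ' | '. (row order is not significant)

== RESULT ==
sales.id | n
7 | 1

Derivation:
After WHERE (1 rows):
sales.code | sales.id
X1 | 7
After GROUP BY (1 rows):
sales.id | n
7 | 1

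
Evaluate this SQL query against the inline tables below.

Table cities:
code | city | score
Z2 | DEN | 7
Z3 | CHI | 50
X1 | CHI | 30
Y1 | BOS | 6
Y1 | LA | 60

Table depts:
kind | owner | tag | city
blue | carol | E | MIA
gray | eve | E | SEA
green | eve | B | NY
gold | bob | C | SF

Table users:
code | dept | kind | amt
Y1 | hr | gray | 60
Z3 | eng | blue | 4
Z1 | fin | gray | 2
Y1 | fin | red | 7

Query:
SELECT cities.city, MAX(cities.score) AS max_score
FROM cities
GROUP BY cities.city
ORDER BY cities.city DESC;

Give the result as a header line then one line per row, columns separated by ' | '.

After GROUP BY (4 rows):
cities.city | max_score
DEN | 7
CHI | 50
BOS | 6
LA | 60
After ORDER BY (4 rows):
cities.city | max_score
LA | 60
DEN | 7
CHI | 50
BOS | 6

== RESULT ==
cities.city | max_score
LA | 60
DEN | 7
CHI | 50
BOS | 6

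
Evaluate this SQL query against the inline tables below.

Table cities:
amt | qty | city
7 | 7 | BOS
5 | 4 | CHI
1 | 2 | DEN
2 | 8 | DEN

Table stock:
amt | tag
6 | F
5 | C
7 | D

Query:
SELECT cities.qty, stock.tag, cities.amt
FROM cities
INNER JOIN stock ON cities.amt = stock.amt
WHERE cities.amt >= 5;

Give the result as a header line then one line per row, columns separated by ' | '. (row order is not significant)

After JOIN stock (2 rows):
cities.amt | cities.qty | cities.city | stock.amt | stock.tag
7 | 7 | BOS | 7 | D
5 | 4 | CHI | 5 | C
After WHERE (2 rows):
cities.amt | cities.qty | cities.city | stock.amt | stock.tag
7 | 7 | BOS | 7 | D
5 | 4 | CHI | 5 | C
After SELECT (2 rows):
cities.qty | stock.tag | cities.amt
7 | D | 7
4 | C | 5

== RESULT ==
cities.qty | stock.tag | cities.amt
7 | D | 7
4 | C | 5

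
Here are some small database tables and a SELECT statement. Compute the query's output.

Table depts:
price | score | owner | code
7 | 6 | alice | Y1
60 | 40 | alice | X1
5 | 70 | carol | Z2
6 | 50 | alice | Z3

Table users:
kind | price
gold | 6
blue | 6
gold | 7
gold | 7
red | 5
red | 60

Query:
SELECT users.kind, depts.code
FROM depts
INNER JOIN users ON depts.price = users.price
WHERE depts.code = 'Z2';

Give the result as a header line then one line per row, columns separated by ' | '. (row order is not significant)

After JOIN users (6 rows):
depts.price | depts.score | depts.owner | depts.code | users.kind | users.price
7 | 6 | alice | Y1 | gold | 7
7 | 6 | alice | Y1 | gold | 7
60 | 40 | alice | X1 | red | 60
5 | 70 | carol | Z2 | red | 5
6 | 50 | alice | Z3 | gold | 6
6 | 50 | alice | Z3 | blue | 6
After WHERE (1 rows):
depts.price | depts.score | depts.owner | depts.code | users.kind | users.price
5 | 70 | carol | Z2 | red | 5
After SELECT (1 rows):
users.kind | depts.code
red | Z2

== RESULT ==
users.kind | depts.code
red | Z2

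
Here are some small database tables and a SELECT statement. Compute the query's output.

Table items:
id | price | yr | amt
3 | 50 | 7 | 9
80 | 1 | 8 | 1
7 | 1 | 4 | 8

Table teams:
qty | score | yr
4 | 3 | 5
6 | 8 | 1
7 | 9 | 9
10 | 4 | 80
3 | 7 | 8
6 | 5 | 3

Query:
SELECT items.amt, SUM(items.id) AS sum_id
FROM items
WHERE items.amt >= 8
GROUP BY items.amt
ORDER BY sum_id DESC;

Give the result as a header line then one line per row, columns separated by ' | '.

== RESULT ==
items.amt | sum_id
8 | 7
9 | 3

Derivation:
After WHERE (2 rows):
items.id | items.price | items.yr | items.amt
3 | 50 | 7 | 9
7 | 1 | 4 | 8
After GROUP BY (2 rows):
items.amt | sum_id
9 | 3
8 | 7
After ORDER BY (2 rows):
items.amt | sum_id
8 | 7
9 | 3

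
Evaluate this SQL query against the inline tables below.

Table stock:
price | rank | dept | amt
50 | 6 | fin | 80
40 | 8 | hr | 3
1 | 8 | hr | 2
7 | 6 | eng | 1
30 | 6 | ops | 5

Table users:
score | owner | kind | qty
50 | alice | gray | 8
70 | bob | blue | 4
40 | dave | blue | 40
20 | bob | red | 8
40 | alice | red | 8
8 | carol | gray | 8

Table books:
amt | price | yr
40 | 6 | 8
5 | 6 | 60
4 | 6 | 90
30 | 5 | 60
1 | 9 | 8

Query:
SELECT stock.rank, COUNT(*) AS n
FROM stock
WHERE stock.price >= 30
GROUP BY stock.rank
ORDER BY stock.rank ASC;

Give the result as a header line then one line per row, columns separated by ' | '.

After WHERE (3 rows):
stock.price | stock.rank | stock.dept | stock.amt
50 | 6 | fin | 80
40 | 8 | hr | 3
30 | 6 | ops | 5
After GROUP BY (2 rows):
stock.rank | n
6 | 2
8 | 1
After ORDER BY (2 rows):
stock.rank | n
6 | 2
8 | 1

== RESULT ==
stock.rank | n
6 | 2
8 | 1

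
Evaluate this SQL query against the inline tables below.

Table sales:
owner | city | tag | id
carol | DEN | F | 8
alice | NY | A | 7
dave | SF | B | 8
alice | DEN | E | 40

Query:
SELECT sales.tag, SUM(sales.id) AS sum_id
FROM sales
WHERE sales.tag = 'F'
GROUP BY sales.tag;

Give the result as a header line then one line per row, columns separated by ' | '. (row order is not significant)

After WHERE (1 rows):
sales.owner | sales.city | sales.tag | sales.id
carol | DEN | F | 8
After GROUP BY (1 rows):
sales.tag | sum_id
F | 8

== RESULT ==
sales.tag | sum_id
F | 8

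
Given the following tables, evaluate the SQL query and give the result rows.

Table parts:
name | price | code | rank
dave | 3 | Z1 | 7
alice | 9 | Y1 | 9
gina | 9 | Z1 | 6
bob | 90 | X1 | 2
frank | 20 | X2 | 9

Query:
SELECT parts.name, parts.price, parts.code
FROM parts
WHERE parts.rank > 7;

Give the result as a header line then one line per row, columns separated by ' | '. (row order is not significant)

After WHERE (2 rows):
parts.name | parts.price | parts.code | parts.rank
alice | 9 | Y1 | 9
frank | 20 | X2 | 9
After SELECT (2 rows):
parts.name | parts.price | parts.code
alice | 9 | Y1
frank | 20 | X2

== RESULT ==
parts.name | parts.price | parts.code
alice | 9 | Y1
frank | 20 | X2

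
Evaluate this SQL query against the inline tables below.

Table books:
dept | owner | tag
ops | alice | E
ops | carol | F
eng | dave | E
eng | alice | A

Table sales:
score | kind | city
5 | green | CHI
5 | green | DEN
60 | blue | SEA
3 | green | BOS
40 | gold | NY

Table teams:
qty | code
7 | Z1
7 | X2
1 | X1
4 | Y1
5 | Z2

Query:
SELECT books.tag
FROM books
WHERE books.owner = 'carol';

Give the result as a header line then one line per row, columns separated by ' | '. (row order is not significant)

After WHERE (1 rows):
books.dept | books.owner | books.tag
ops | carol | F
After SELECT (1 rows):
books.tag
F

== RESULT ==
books.tag
F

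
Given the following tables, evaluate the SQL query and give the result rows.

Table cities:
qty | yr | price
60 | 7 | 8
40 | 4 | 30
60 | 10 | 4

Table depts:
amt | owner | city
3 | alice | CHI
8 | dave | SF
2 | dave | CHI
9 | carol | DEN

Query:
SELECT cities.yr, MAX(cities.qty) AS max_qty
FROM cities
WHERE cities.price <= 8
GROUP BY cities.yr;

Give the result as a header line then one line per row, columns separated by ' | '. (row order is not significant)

== RESULT ==
cities.yr | max_qty
7 | 60
10 | 60

Derivation:
After WHERE (2 rows):
cities.qty | cities.yr | cities.price
60 | 7 | 8
60 | 10 | 4
After GROUP BY (2 rows):
cities.yr | max_qty
7 | 60
10 | 60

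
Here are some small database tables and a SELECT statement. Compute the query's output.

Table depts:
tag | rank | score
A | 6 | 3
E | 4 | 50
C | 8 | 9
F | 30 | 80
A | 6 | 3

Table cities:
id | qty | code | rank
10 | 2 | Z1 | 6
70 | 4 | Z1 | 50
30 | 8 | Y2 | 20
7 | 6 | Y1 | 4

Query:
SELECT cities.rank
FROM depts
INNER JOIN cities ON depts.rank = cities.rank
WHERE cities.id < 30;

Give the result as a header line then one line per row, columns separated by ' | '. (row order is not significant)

After JOIN cities (3 rows):
depts.tag | depts.rank | depts.score | cities.id | cities.qty | cities.code | cities.rank
A | 6 | 3 | 10 | 2 | Z1 | 6
E | 4 | 50 | 7 | 6 | Y1 | 4
A | 6 | 3 | 10 | 2 | Z1 | 6
After WHERE (3 rows):
depts.tag | depts.rank | depts.score | cities.id | cities.qty | cities.code | cities.rank
A | 6 | 3 | 10 | 2 | Z1 | 6
E | 4 | 50 | 7 | 6 | Y1 | 4
A | 6 | 3 | 10 | 2 | Z1 | 6
After SELECT (3 rows):
cities.rank
6
4
6

== RESULT ==
cities.rank
6
4
6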